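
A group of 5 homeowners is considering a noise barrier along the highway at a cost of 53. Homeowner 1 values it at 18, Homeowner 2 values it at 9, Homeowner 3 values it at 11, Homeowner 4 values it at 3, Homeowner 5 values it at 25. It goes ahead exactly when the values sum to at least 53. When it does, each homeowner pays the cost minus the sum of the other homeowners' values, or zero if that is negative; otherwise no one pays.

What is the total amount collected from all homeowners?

17

Total value 66 ≥ cost 53, so it is built.
Homeowner 1: others sum to 48; max(0, 53 - 48) = 5.
Homeowner 2: others sum to 57; max(0, 53 - 57) = 0.
Homeowner 3: others sum to 55; max(0, 53 - 55) = 0.
Homeowner 4: others sum to 63; max(0, 53 - 63) = 0.
Homeowner 5: others sum to 41; max(0, 53 - 41) = 12.
Total collected = 5 + 0 + 0 + 0 + 12 = 17.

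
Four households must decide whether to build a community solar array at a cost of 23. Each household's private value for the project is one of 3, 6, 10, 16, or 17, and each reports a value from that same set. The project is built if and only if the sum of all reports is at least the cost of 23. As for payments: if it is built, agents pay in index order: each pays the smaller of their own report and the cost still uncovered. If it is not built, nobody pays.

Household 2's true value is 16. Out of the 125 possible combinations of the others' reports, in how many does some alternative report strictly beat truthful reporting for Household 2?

Others report (3, 3, 10): truth gives 0; report 10 gives 6 > 0. Violating.
Others report (3, 3, 16): truth gives 0; report 3 gives 13 > 0. Violating.
Others report (3, 3, 17): truth gives 0; report 3 gives 13 > 0. Violating.
Others report (3, 6, 6): truth gives 0; report 10 gives 6 > 0. Violating.
Others report (3, 3, 3): truth gives 0; no alternative beats it.
Others report (3, 3, 6): truth gives 0; no alternative beats it.
(Checking all 125 profiles: 121 have a profitable deviation, 4 do not.)

121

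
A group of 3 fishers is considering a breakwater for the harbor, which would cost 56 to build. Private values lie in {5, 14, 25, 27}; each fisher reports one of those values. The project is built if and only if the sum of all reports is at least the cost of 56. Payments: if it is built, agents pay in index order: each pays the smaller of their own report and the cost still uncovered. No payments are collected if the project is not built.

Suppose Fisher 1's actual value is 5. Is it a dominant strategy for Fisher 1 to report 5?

Yes

Check each profile of the others' reports and compare truth against every alternative report.
Others report (25, 25): truth gives 0, best alternative gives -9.
Others report (25, 27): truth gives 0, best alternative gives -9.
Others report (27, 25): truth gives 0, best alternative gives -9.
Others report (27, 27): truth gives 0, best alternative gives -9.
Others report (5, 5): truth gives 0, best alternative gives 0.
Others report (5, 14): truth gives 0, best alternative gives 0.
(Remaining 10 profiles checked similarly; truth is weakly best in each.)
In every case the truthful report is at least as good as any alternative, so it is a dominant strategy.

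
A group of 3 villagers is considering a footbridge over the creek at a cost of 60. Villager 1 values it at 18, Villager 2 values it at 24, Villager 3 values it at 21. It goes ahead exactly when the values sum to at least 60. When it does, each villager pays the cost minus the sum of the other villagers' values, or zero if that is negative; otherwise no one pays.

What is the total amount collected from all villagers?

Total value 63 ≥ cost 60, so it is built.
Villager 1: others sum to 45; max(0, 60 - 45) = 15.
Villager 2: others sum to 39; max(0, 60 - 39) = 21.
Villager 3: others sum to 42; max(0, 60 - 42) = 18.
Total collected = 15 + 21 + 18 = 54.

54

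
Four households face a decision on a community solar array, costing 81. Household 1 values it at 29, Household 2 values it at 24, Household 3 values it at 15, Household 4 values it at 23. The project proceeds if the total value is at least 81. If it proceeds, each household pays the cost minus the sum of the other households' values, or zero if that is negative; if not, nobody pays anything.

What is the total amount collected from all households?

51

Total value 91 ≥ cost 81, so it is built.
Household 1: others sum to 62; max(0, 81 - 62) = 19.
Household 2: others sum to 67; max(0, 81 - 67) = 14.
Household 3: others sum to 76; max(0, 81 - 76) = 5.
Household 4: others sum to 68; max(0, 81 - 68) = 13.
Total collected = 19 + 14 + 5 + 13 = 51.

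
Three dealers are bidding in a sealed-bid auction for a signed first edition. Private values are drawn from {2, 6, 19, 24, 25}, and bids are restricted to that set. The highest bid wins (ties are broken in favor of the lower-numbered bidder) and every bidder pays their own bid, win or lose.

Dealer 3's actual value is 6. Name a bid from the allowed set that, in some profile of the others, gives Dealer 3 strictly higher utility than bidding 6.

Suppose Dealer 1 bids 2 and Dealer 2 bids 6.
Bid 6: loses but pays 6, utility -6.
Bid 2: loses but pays 2, utility -2.
So bidding 2 beats truth here (-2 > -6).

2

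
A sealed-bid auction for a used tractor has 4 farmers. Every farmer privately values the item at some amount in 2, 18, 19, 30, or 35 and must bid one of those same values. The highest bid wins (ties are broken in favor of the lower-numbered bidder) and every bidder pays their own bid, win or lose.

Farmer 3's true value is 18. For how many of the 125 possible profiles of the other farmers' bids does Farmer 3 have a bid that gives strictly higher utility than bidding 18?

Others bid (2, 2, 19): truth gives -18; bid 19 gives -1 > -18. Violating.
Others bid (2, 2, 30): truth gives -18; bid 2 gives -2 > -18. Violating.
Others bid (2, 2, 35): truth gives -18; bid 2 gives -2 > -18. Violating.
Others bid (2, 18, 2): truth gives -18; bid 19 gives -1 > -18. Violating.
Others bid (2, 2, 2): truth gives 0; no alternative beats it.
Others bid (2, 2, 18): truth gives 0; no alternative beats it.
(Checking all 125 profiles: 123 have a profitable deviation, 2 do not.)

123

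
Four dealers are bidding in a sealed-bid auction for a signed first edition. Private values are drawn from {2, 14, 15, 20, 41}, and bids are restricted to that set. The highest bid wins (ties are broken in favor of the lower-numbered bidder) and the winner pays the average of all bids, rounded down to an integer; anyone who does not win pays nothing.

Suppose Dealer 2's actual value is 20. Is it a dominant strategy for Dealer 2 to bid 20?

No

Consider the case where Dealer 1 bids 2, Dealer 3 bids 2 and Dealer 4 bids 2.
Truthful bid 20: wins, pays 6, utility 20 - 6 = 14.
Bid 14 instead: wins, pays 5, utility 20 - 5 = 15.
Since 15 > 14, bidding 14 is strictly better here, so truthful bidding is not dominant.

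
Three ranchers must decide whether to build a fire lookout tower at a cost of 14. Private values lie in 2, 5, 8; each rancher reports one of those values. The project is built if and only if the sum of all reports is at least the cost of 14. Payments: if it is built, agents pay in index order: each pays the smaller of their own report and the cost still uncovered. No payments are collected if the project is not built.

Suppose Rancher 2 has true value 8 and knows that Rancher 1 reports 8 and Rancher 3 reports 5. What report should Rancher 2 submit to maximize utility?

2

Report 2: project built, pays 2, utility 8 - 2 = 6.
Report 5: project built, pays 5, utility 8 - 5 = 3.
Report 8: project built, pays 6, utility 8 - 6 = 2.
The best choice is 2 with utility 6.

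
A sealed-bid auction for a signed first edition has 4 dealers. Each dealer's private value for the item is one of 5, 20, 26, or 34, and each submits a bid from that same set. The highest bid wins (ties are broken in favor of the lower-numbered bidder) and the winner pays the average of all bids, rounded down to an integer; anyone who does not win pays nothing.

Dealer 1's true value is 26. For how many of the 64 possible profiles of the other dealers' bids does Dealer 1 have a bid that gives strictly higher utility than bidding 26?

23

Others bid (5, 5, 5): truth gives 16; bid 5 gives 21 > 16. Violating.
Others bid (5, 5, 20): truth gives 12; bid 20 gives 14 > 12. Violating.
Others bid (5, 5, 34): truth gives 0; bid 34 gives 7 > 0. Violating.
Others bid (5, 20, 5): truth gives 12; bid 20 gives 14 > 12. Violating.
Others bid (5, 5, 26): truth gives 11; no alternative beats it.
Others bid (5, 20, 26): truth gives 7; no alternative beats it.
(Checking all 64 profiles: 23 have a profitable deviation, 41 do not.)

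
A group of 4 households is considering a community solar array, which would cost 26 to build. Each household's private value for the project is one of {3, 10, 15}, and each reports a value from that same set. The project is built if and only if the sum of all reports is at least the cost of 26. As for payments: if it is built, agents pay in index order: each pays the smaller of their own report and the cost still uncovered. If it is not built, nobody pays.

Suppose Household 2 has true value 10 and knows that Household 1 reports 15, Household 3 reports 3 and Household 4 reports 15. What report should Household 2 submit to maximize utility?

Report 3: project built, pays 3, utility 10 - 3 = 7.
Report 10: project built, pays 10, utility 10 - 10 = 0.
Report 15: project built, pays 11, utility 10 - 11 = -1.
The best choice is 3 with utility 7.

3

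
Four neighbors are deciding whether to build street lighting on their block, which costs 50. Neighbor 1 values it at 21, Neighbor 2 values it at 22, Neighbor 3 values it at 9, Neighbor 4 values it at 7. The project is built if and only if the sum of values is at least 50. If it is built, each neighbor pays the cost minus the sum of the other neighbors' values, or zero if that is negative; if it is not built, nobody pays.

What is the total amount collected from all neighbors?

Total value 59 ≥ cost 50, so it is built.
Neighbor 1: others sum to 38; max(0, 50 - 38) = 12.
Neighbor 2: others sum to 37; max(0, 50 - 37) = 13.
Neighbor 3: others sum to 50; max(0, 50 - 50) = 0.
Neighbor 4: others sum to 52; max(0, 50 - 52) = 0.
Total collected = 12 + 13 + 0 + 0 = 25.

25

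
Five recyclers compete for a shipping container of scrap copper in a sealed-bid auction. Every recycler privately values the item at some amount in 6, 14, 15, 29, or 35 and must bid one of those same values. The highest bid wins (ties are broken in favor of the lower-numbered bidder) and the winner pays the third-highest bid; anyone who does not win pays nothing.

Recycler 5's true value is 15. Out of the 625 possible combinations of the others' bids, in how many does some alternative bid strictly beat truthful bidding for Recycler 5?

64

Others bid (6, 6, 6, 15): truth gives 0; bid 29 gives 9 > 0. Violating.
Others bid (6, 6, 6, 29): truth gives 0; bid 35 gives 9 > 0. Violating.
Others bid (6, 6, 14, 15): truth gives 0; bid 29 gives 1 > 0. Violating.
Others bid (6, 6, 14, 29): truth gives 0; bid 35 gives 1 > 0. Violating.
Others bid (6, 6, 6, 6): truth gives 9; no alternative beats it.
Others bid (6, 6, 6, 14): truth gives 9; no alternative beats it.
(Checking all 625 profiles: 64 have a profitable deviation, 561 do not.)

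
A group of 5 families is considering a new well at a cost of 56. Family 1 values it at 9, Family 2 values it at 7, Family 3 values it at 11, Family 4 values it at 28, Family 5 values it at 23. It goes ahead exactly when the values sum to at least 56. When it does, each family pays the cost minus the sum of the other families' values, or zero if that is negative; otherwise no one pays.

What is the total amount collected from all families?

Total value 78 ≥ cost 56, so it is built.
Family 1: others sum to 69; max(0, 56 - 69) = 0.
Family 2: others sum to 71; max(0, 56 - 71) = 0.
Family 3: others sum to 67; max(0, 56 - 67) = 0.
Family 4: others sum to 50; max(0, 56 - 50) = 6.
Family 5: others sum to 55; max(0, 56 - 55) = 1.
Total collected = 0 + 0 + 0 + 6 + 1 = 7.

7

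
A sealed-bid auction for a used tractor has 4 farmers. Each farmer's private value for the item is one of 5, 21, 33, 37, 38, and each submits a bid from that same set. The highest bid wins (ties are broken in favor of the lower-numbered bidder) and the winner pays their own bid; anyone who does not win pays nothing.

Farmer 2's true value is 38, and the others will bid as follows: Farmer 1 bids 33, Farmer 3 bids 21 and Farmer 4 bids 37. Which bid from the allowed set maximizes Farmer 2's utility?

Bid 5: loses, pays 0, utility 0.
Bid 21: loses, pays 0, utility 0.
Bid 33: loses, pays 0, utility 0.
Bid 37: wins, pays 37, utility 38 - 37 = 1.
Bid 38: wins, pays 38, utility 38 - 38 = 0.
The best choice is 37 with utility 1.

37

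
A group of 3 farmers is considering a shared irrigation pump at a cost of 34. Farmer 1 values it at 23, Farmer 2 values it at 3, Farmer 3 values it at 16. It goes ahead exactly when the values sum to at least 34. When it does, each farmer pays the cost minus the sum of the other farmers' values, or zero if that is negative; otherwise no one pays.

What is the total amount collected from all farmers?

23

Total value 42 ≥ cost 34, so it is built.
Farmer 1: others sum to 19; max(0, 34 - 19) = 15.
Farmer 2: others sum to 39; max(0, 34 - 39) = 0.
Farmer 3: others sum to 26; max(0, 34 - 26) = 8.
Total collected = 15 + 0 + 8 = 23.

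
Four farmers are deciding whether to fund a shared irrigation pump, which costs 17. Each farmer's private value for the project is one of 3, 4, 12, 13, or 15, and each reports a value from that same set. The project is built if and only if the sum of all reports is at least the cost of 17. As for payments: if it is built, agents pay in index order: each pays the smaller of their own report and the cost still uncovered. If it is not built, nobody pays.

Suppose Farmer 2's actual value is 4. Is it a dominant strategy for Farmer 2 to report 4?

No

Consider the case where Farmer 1 reports 3, Farmer 3 reports 3 and Farmer 4 reports 12.
Truthful report 4: project built, pays 4, utility 4 - 4 = 0.
Report 3 instead: project built, pays 3, utility 4 - 3 = 1.
Since 1 > 0, reporting 3 is strictly better here, so truthful reporting is not dominant.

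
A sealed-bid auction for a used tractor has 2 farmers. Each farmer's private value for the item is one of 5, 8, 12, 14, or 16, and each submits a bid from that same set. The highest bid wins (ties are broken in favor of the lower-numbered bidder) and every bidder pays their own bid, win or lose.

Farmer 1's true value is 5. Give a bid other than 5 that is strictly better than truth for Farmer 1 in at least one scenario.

8

Suppose Farmer 2 bids 8.
Bid 5: loses but pays 5, utility -5.
Bid 8: wins, pays 8, utility 5 - 8 = -3.
So bidding 8 beats truth here (-3 > -5).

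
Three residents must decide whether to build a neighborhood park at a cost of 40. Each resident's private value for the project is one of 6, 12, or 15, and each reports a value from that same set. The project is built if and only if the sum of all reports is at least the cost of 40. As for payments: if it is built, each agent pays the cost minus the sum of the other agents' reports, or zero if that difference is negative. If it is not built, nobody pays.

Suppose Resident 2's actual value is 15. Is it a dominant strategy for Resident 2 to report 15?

Yes

Check each profile of the others' reports and compare truth against every alternative report.
Others report (12, 15): truth gives 2, best alternative gives 0.
Others report (15, 12): truth gives 2, best alternative gives 0.
Others report (15, 15): truth gives 5, best alternative gives 5.
Others report (6, 6): truth gives 0, best alternative gives 0.
Others report (6, 12): truth gives 0, best alternative gives 0.
Others report (6, 15): truth gives 0, best alternative gives 0.
(Remaining 3 profiles checked similarly; truth is weakly best in each.)
In every case the truthful report is at least as good as any alternative, so it is a dominant strategy.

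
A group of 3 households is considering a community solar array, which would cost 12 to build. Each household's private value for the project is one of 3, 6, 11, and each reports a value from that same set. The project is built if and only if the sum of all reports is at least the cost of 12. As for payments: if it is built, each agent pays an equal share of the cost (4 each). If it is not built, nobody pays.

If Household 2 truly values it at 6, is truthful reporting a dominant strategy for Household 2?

Yes

Check each profile of the others' reports and compare truth against every alternative report.
Others report (3, 3): truth gives 2, best alternative gives 2.
Others report (3, 6): truth gives 2, best alternative gives 2.
Others report (3, 11): truth gives 2, best alternative gives 2.
Others report (6, 3): truth gives 2, best alternative gives 2.
Others report (6, 6): truth gives 2, best alternative gives 2.
Others report (6, 11): truth gives 2, best alternative gives 2.
(Remaining 3 profiles checked similarly; truth is weakly best in each.)
In every case the truthful report is at least as good as any alternative, so it is a dominant strategy.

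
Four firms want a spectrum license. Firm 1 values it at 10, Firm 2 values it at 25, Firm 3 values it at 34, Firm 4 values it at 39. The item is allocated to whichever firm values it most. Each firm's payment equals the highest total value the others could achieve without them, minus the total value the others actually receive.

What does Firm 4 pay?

34

Firm 4 has the highest value and receives the item.
Without Firm 4, the item would go to the next-highest value, 34, so the others could achieve 34.
With Firm 4 present and winning, the others receive nothing, so their total is 0.
Payment = 34 - 0 = 34.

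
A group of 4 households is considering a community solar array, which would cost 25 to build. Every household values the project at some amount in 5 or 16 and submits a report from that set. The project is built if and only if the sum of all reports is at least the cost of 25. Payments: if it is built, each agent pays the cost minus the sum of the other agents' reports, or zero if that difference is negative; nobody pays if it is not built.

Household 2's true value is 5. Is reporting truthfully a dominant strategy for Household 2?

Check each profile of the others' reports and compare truth against every alternative report.
Others report (5, 5, 5): truth gives 0, best alternative gives -5.
Others report (5, 5, 16): truth gives 5, best alternative gives 5.
Others report (5, 16, 5): truth gives 5, best alternative gives 5.
Others report (5, 16, 16): truth gives 5, best alternative gives 5.
Others report (16, 5, 5): truth gives 5, best alternative gives 5.
Others report (16, 5, 16): truth gives 5, best alternative gives 5.
(Remaining 2 profiles checked similarly; truth is weakly best in each.)
In every case the truthful report is at least as good as any alternative, so it is a dominant strategy.

Yes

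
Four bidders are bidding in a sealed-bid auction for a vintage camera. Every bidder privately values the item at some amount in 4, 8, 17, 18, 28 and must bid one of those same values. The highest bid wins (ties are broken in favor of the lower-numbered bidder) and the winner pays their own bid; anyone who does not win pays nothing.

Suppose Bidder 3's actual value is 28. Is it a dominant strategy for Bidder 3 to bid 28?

No

Consider the case where Bidder 1 bids 4, Bidder 2 bids 4 and Bidder 4 bids 4.
Truthful bid 28: wins, pays 28, utility 28 - 28 = 0.
Bid 8 instead: wins, pays 8, utility 28 - 8 = 20.
Since 20 > 0, bidding 8 is strictly better here, so truthful bidding is not dominant.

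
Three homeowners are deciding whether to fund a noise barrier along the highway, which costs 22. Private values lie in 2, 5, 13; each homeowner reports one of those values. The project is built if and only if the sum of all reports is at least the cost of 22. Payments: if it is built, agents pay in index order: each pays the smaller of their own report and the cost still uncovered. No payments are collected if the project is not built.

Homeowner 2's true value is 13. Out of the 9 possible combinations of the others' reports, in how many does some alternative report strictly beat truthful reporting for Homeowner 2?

3

Others report (5, 13): truth gives 0; report 5 gives 8 > 0. Violating.
Others report (13, 5): truth gives 4; report 5 gives 8 > 4. Violating.
Others report (13, 13): truth gives 4; report 2 gives 11 > 4. Violating.
Others report (2, 2): truth gives 0; no alternative beats it.
Others report (2, 5): truth gives 0; no alternative beats it.
(Checking all 9 profiles: 3 have a profitable deviation, 6 do not.)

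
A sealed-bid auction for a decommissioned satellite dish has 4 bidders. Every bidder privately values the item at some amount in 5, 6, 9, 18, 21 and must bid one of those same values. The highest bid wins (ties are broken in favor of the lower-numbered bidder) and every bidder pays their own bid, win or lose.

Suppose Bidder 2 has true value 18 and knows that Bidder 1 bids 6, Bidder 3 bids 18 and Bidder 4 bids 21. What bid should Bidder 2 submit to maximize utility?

21

Bid 5: loses but pays 5, utility -5.
Bid 6: loses but pays 6, utility -6.
Bid 9: loses but pays 9, utility -9.
Bid 18: loses but pays 18, utility -18.
Bid 21: wins, pays 21, utility 18 - 21 = -3.
The best choice is 21 with utility -3.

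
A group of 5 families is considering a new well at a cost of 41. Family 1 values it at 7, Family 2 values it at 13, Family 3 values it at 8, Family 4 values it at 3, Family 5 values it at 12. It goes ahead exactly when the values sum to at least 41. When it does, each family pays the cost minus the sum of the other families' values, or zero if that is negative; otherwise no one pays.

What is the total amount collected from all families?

Total value 43 ≥ cost 41, so it is built.
Family 1: others sum to 36; max(0, 41 - 36) = 5.
Family 2: others sum to 30; max(0, 41 - 30) = 11.
Family 3: others sum to 35; max(0, 41 - 35) = 6.
Family 4: others sum to 40; max(0, 41 - 40) = 1.
Family 5: others sum to 31; max(0, 41 - 31) = 10.
Total collected = 5 + 11 + 6 + 1 + 10 = 33.

33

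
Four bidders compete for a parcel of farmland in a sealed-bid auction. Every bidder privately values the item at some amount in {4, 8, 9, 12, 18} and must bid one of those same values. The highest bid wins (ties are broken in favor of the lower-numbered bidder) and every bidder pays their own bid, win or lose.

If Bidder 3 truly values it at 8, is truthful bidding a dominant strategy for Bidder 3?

Consider the case where Bidder 1 bids 4, Bidder 2 bids 4 and Bidder 4 bids 9.
Truthful bid 8: loses but pays 8, utility -8.
Bid 4 instead: loses but pays 4, utility -4.
Since -4 > -8, bidding 4 is strictly better here, so truthful bidding is not dominant.

No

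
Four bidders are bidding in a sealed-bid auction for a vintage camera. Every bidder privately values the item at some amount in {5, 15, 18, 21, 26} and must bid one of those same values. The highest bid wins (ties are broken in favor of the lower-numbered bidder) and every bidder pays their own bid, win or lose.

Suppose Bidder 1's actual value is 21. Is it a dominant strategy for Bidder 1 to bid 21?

No

Consider the case where Bidder 2 bids 5, Bidder 3 bids 5 and Bidder 4 bids 5.
Truthful bid 21: wins, pays 21, utility 21 - 21 = 0.
Bid 5 instead: wins, pays 5, utility 21 - 5 = 16.
Since 16 > 0, bidding 5 is strictly better here, so truthful bidding is not dominant.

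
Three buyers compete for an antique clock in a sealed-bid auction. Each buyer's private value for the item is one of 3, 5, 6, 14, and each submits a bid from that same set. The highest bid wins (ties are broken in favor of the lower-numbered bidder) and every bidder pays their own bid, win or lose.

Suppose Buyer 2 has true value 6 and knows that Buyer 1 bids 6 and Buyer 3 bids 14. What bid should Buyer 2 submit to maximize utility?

3

Bid 3: loses but pays 3, utility -3.
Bid 5: loses but pays 5, utility -5.
Bid 6: loses but pays 6, utility -6.
Bid 14: wins, pays 14, utility 6 - 14 = -8.
The best choice is 3 with utility -3.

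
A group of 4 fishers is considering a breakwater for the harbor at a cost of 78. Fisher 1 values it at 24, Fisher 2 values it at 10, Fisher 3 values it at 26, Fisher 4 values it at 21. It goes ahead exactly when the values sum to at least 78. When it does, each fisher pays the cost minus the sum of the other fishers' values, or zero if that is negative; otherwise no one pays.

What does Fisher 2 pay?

7

Total value 81 ≥ cost 78, so the project is built.
The other fishers' values sum to 71.
Cost minus that sum is 78 - 71 = 7.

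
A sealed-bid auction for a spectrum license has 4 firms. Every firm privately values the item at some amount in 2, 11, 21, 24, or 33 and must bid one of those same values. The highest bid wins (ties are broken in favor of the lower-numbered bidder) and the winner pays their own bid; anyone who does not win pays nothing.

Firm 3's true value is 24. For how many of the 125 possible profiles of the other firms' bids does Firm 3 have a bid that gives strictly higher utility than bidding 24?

12

Others bid (2, 2, 2): truth gives 0; bid 11 gives 13 > 0. Violating.
Others bid (2, 2, 11): truth gives 0; bid 11 gives 13 > 0. Violating.
Others bid (2, 2, 21): truth gives 0; bid 21 gives 3 > 0. Violating.
Others bid (2, 11, 2): truth gives 0; bid 21 gives 3 > 0. Violating.
Others bid (2, 2, 24): truth gives 0; no alternative beats it.
Others bid (2, 2, 33): truth gives 0; no alternative beats it.
(Checking all 125 profiles: 12 have a profitable deviation, 113 do not.)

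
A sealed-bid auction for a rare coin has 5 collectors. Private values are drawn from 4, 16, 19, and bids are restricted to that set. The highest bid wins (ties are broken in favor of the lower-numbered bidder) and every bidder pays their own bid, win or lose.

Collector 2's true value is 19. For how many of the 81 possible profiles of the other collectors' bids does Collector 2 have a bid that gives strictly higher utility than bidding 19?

Others bid (4, 4, 4, 4): truth gives 0; bid 16 gives 3 > 0. Violating.
Others bid (4, 4, 4, 16): truth gives 0; bid 16 gives 3 > 0. Violating.
Others bid (4, 4, 16, 4): truth gives 0; bid 16 gives 3 > 0. Violating.
Others bid (4, 4, 16, 16): truth gives 0; bid 16 gives 3 > 0. Violating.
Others bid (4, 4, 4, 19): truth gives 0; no alternative beats it.
Others bid (4, 4, 16, 19): truth gives 0; no alternative beats it.
(Checking all 81 profiles: 35 have a profitable deviation, 46 do not.)

35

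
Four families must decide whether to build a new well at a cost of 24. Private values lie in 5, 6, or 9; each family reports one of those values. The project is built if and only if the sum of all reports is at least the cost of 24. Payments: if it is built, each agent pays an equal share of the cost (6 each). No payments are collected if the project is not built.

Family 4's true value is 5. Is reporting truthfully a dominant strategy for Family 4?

Check each profile of the others' reports and compare truth against every alternative report.
Others report (6, 6, 6): truth gives 0, best alternative gives -1.
Others report (5, 5, 9): truth gives -1, best alternative gives -1.
Others report (5, 6, 9): truth gives -1, best alternative gives -1.
Others report (5, 9, 5): truth gives -1, best alternative gives -1.
Others report (5, 9, 6): truth gives -1, best alternative gives -1.
Others report (5, 9, 9): truth gives -1, best alternative gives -1.
(Remaining 21 profiles checked similarly; truth is weakly best in each.)
In every case the truthful report is at least as good as any alternative, so it is a dominant strategy.

Yes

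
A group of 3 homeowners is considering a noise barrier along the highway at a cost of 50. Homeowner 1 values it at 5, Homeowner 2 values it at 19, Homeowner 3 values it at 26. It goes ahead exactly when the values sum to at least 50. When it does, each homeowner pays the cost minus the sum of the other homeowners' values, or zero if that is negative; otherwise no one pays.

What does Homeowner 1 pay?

5

Total value 50 ≥ cost 50, so the project is built.
The other homeowners' values sum to 45.
Cost minus that sum is 50 - 45 = 5.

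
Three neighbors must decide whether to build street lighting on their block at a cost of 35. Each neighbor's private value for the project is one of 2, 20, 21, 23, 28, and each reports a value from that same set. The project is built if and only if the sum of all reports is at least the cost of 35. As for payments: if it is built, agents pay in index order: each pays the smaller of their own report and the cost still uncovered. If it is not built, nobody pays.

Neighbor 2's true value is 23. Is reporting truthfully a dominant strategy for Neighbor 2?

No

Consider the case where Neighbor 1 reports 2 and Neighbor 3 reports 20.
Truthful report 23: project built, pays 23, utility 23 - 23 = 0.
Report 20 instead: project built, pays 20, utility 23 - 20 = 3.
Since 3 > 0, reporting 20 is strictly better here, so truthful reporting is not dominant.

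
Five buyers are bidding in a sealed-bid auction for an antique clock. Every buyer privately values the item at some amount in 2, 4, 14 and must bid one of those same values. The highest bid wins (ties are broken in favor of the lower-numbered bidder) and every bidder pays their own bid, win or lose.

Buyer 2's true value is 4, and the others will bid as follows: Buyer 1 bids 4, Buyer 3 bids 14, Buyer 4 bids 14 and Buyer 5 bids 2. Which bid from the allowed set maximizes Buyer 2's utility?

2

Bid 2: loses but pays 2, utility -2.
Bid 4: loses but pays 4, utility -4.
Bid 14: wins, pays 14, utility 4 - 14 = -10.
The best choice is 2 with utility -2.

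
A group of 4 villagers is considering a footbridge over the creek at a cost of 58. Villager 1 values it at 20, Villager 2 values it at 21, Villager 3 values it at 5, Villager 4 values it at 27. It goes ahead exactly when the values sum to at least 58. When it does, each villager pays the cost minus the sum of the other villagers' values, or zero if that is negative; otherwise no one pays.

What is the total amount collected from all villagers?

23

Total value 73 ≥ cost 58, so it is built.
Villager 1: others sum to 53; max(0, 58 - 53) = 5.
Villager 2: others sum to 52; max(0, 58 - 52) = 6.
Villager 3: others sum to 68; max(0, 58 - 68) = 0.
Villager 4: others sum to 46; max(0, 58 - 46) = 12.
Total collected = 5 + 6 + 0 + 12 = 23.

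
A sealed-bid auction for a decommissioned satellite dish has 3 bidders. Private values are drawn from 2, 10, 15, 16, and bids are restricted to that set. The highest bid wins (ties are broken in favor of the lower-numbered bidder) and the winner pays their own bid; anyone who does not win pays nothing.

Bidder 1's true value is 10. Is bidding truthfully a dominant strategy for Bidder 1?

No

Consider the case where Bidder 2 bids 2 and Bidder 3 bids 2.
Truthful bid 10: wins, pays 10, utility 10 - 10 = 0.
Bid 2 instead: wins, pays 2, utility 10 - 2 = 8.
Since 8 > 0, bidding 2 is strictly better here, so truthful bidding is not dominant.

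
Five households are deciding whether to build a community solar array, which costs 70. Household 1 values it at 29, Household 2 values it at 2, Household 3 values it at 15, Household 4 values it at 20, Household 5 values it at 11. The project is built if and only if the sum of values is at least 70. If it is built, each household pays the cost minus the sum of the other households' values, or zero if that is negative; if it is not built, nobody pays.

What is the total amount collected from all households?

47

Total value 77 ≥ cost 70, so it is built.
Household 1: others sum to 48; max(0, 70 - 48) = 22.
Household 2: others sum to 75; max(0, 70 - 75) = 0.
Household 3: others sum to 62; max(0, 70 - 62) = 8.
Household 4: others sum to 57; max(0, 70 - 57) = 13.
Household 5: others sum to 66; max(0, 70 - 66) = 4.
Total collected = 22 + 0 + 8 + 13 + 4 = 47.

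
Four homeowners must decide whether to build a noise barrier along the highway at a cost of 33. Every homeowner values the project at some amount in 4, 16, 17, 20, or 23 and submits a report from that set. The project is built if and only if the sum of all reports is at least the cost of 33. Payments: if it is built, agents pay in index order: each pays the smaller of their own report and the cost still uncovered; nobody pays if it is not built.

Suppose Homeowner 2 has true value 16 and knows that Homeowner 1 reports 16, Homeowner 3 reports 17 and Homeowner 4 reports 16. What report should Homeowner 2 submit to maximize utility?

Report 4: project built, pays 4, utility 16 - 4 = 12.
Report 16: project built, pays 16, utility 16 - 16 = 0.
Report 17: project built, pays 17, utility 16 - 17 = -1.
Report 20: project built, pays 17, utility 16 - 17 = -1.
Report 23: project built, pays 17, utility 16 - 17 = -1.
The best choice is 4 with utility 12.

4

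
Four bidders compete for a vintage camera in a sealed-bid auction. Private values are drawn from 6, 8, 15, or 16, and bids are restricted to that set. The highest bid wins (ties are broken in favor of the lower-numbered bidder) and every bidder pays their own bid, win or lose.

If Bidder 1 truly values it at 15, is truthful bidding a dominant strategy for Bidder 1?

No

Consider the case where Bidder 2 bids 6, Bidder 3 bids 6 and Bidder 4 bids 6.
Truthful bid 15: wins, pays 15, utility 15 - 15 = 0.
Bid 6 instead: wins, pays 6, utility 15 - 6 = 9.
Since 9 > 0, bidding 6 is strictly better here, so truthful bidding is not dominant.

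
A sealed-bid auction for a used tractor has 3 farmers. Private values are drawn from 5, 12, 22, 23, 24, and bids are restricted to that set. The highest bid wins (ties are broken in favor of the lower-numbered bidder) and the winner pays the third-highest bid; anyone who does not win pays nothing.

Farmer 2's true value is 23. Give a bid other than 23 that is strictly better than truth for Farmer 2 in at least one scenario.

Suppose Farmer 1 bids 5 and Farmer 3 bids 24.
Bid 23: loses, pays 0, utility 0.
Bid 24: wins, pays 5, utility 23 - 5 = 18.
So bidding 24 beats truth here (18 > 0).

24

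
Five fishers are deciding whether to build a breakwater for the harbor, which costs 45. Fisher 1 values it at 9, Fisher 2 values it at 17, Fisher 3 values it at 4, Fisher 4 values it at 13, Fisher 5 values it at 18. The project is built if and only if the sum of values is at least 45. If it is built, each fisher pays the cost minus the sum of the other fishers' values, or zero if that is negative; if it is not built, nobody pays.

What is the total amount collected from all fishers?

3

Total value 61 ≥ cost 45, so it is built.
Fisher 1: others sum to 52; max(0, 45 - 52) = 0.
Fisher 2: others sum to 44; max(0, 45 - 44) = 1.
Fisher 3: others sum to 57; max(0, 45 - 57) = 0.
Fisher 4: others sum to 48; max(0, 45 - 48) = 0.
Fisher 5: others sum to 43; max(0, 45 - 43) = 2.
Total collected = 0 + 1 + 0 + 0 + 2 = 3.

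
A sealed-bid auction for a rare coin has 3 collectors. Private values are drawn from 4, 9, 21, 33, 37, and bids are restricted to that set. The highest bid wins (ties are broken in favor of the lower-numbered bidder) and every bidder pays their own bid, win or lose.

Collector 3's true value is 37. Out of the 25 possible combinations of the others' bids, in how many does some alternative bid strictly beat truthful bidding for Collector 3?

18

Others bid (4, 4): truth gives 0; bid 9 gives 28 > 0. Violating.
Others bid (4, 9): truth gives 0; bid 21 gives 16 > 0. Violating.
Others bid (4, 21): truth gives 0; bid 33 gives 4 > 0. Violating.
Others bid (4, 37): truth gives -37; bid 4 gives -4 > -37. Violating.
Others bid (4, 33): truth gives 0; no alternative beats it.
Others bid (9, 33): truth gives 0; no alternative beats it.
(Checking all 25 profiles: 18 have a profitable deviation, 7 do not.)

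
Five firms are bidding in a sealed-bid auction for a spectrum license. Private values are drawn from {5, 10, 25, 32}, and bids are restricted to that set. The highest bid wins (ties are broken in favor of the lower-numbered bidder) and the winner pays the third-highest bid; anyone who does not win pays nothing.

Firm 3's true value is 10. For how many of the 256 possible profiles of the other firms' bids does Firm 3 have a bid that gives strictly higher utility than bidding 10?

Others bid (5, 5, 5, 25): truth gives 0; bid 25 gives 5 > 0. Violating.
Others bid (5, 5, 5, 32): truth gives 0; bid 32 gives 5 > 0. Violating.
Others bid (5, 5, 25, 5): truth gives 0; bid 25 gives 5 > 0. Violating.
Others bid (5, 5, 32, 5): truth gives 0; bid 32 gives 5 > 0. Violating.
Others bid (5, 5, 5, 5): truth gives 5; no alternative beats it.
Others bid (5, 5, 5, 10): truth gives 5; no alternative beats it.
(Checking all 256 profiles: 8 have a profitable deviation, 248 do not.)

8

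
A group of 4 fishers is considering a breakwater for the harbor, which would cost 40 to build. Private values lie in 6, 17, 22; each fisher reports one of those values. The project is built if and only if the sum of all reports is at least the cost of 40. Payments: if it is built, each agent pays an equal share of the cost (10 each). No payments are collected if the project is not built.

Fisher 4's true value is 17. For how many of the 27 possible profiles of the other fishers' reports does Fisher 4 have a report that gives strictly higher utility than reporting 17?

Others report (6, 6, 6): truth gives 0; report 22 gives 7 > 0. Violating.
Others report (6, 6, 17): truth gives 7; no alternative beats it.
Others report (6, 6, 22): truth gives 7; no alternative beats it.
(Checking all 27 profiles: 1 has a profitable deviation, 26 do not.)

1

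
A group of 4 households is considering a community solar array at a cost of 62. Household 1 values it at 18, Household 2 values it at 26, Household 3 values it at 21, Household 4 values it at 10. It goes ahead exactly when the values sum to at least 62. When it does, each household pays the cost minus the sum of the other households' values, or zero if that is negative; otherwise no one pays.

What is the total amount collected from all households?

26

Total value 75 ≥ cost 62, so it is built.
Household 1: others sum to 57; max(0, 62 - 57) = 5.
Household 2: others sum to 49; max(0, 62 - 49) = 13.
Household 3: others sum to 54; max(0, 62 - 54) = 8.
Household 4: others sum to 65; max(0, 62 - 65) = 0.
Total collected = 5 + 13 + 8 + 0 = 26.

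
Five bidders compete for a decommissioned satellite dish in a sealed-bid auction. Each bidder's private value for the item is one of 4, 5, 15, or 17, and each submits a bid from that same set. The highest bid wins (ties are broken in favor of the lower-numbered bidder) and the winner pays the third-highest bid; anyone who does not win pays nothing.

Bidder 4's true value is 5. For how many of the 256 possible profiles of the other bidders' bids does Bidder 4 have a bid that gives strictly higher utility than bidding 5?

8

Others bid (4, 4, 4, 15): truth gives 0; bid 15 gives 1 > 0. Violating.
Others bid (4, 4, 4, 17): truth gives 0; bid 17 gives 1 > 0. Violating.
Others bid (4, 4, 5, 4): truth gives 0; bid 15 gives 1 > 0. Violating.
Others bid (4, 4, 15, 4): truth gives 0; bid 17 gives 1 > 0. Violating.
Others bid (4, 4, 4, 4): truth gives 1; no alternative beats it.
Others bid (4, 4, 4, 5): truth gives 1; no alternative beats it.
(Checking all 256 profiles: 8 have a profitable deviation, 248 do not.)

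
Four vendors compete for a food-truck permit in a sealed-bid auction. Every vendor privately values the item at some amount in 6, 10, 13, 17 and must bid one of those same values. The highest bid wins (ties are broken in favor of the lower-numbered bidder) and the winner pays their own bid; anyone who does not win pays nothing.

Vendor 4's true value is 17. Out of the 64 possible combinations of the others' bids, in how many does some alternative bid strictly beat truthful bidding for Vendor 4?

8

Others bid (6, 6, 6): truth gives 0; bid 10 gives 7 > 0. Violating.
Others bid (6, 6, 10): truth gives 0; bid 13 gives 4 > 0. Violating.
Others bid (6, 10, 6): truth gives 0; bid 13 gives 4 > 0. Violating.
Others bid (6, 10, 10): truth gives 0; bid 13 gives 4 > 0. Violating.
Others bid (6, 6, 13): truth gives 0; no alternative beats it.
Others bid (6, 6, 17): truth gives 0; no alternative beats it.
(Checking all 64 profiles: 8 have a profitable deviation, 56 do not.)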